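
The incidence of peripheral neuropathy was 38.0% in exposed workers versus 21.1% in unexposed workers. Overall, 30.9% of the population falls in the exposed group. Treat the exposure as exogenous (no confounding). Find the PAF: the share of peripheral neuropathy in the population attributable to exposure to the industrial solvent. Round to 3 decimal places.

p₁ = 0.38, p₀ = 0.211.
Overall risk P(Y=1) = π·p₁ + (1−π)·p₀ = 0.309×0.38 + 0.691×0.211 = 0.26322.
Under exogeneity, PAF = [P(Y=1) − p₀] / P(Y=1).
PAF = (0.26322 − 0.211) / 0.26322 ≈ 0.1984

PAF ≈ 0.198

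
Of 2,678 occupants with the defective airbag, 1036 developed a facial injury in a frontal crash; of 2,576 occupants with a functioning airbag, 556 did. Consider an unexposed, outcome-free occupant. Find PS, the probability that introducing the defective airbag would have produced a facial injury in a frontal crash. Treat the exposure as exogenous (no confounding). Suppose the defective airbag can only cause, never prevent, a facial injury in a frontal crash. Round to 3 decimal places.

p₁ = P(outcome | exposed) = 1036/2678 = 0.38686
p₀ = P(outcome | unexposed) = 556/2576 = 0.21584
Under exogeneity and monotonicity, PS = (p₁ − p₀) / (1 − p₀).
PS = (0.38686 − 0.21584) / (1 − 0.21584) = 0.17102 / 0.78416 ≈ 0.2181

PS ≈ 0.218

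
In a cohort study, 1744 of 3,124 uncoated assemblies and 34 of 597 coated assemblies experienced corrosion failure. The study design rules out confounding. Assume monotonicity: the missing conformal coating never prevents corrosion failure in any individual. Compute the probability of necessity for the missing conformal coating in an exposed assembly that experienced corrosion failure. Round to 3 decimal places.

PN ≈ 0.898

p₁ = P(outcome | exposed) = 1744/3124 = 0.55826
p₀ = P(outcome | unexposed) = 34/597 = 0.056951
Under exogeneity and monotonicity, PN = (p₁ − p₀) / p₁.
PN = (0.55826 − 0.056951) / 0.55826 = 0.50131 / 0.55826 ≈ 0.8980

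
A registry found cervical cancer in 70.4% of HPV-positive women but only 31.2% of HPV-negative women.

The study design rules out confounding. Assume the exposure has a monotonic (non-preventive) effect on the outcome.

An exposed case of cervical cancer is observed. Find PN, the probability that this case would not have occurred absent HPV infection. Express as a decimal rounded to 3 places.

p₁ = 0.704, p₀ = 0.312.
Under exogeneity and monotonicity, PN = (p₁ − p₀) / p₁.
PN = (0.704 − 0.312) / 0.704 = 0.392 / 0.704 ≈ 0.5568

PN ≈ 0.557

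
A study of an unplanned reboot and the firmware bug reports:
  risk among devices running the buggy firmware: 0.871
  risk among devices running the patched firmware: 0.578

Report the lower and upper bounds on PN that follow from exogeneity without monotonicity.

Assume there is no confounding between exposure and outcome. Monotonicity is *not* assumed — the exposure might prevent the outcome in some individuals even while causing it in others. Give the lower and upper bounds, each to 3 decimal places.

0.336 ≤ PN ≤ 0.485

Let p₁ = 0.871, p₀ = 0.578.
Under exogeneity alone the bounds on PN are max{0,(p₁−p₀)/p₁} ≤ PN ≤ min{1,(1−p₀)/p₁}.
  lower = (p₁ − p₀)/p₁ = 0.293 / 0.871 ≈ 0.3364
  upper = min{1, (1 − p₀)/p₁} = 0.422 / 0.871 ≈ 0.4845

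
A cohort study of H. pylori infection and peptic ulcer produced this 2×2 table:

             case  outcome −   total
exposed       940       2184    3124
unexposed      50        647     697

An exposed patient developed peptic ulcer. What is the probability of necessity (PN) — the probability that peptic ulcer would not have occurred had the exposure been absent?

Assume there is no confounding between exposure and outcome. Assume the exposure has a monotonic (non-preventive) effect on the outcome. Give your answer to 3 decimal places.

p₁ = P(outcome | exposed) = 940/3124 = 0.3009
p₀ = P(outcome | unexposed) = 50/697 = 0.071736
Under exogeneity and monotonicity, PN = (p₁ − p₀) / p₁.
PN = (0.3009 − 0.071736) / 0.3009 = 0.22916 / 0.3009 ≈ 0.7616

PN ≈ 0.762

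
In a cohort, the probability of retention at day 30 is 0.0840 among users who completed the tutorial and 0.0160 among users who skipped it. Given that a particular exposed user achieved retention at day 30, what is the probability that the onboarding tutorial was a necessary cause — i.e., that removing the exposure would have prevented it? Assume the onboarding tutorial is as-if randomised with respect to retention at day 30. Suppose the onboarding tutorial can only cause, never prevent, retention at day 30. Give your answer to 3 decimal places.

PN ≈ 0.810

Let p₁ = 0.084, p₀ = 0.016.
Under exogeneity and monotonicity, PN = (p₁ − p₀) / p₁.
PN = (0.084 − 0.016) / 0.084 = 0.068 / 0.084 ≈ 0.8095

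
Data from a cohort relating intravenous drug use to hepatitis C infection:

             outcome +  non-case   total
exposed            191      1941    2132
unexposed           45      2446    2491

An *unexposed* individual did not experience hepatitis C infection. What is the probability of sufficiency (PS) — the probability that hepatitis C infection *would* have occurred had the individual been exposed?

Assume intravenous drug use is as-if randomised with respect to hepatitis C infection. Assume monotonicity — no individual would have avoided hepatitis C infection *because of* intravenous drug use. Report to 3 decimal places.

PS ≈ 0.073

p₁ = P(outcome | exposed) = 191/2132 = 0.089587
p₀ = P(outcome | unexposed) = 45/2491 = 0.018065
Under exogeneity and monotonicity, PS = (p₁ − p₀)/(1 − p₀).
PS = (0.089587 − 0.018065) / 0.98193 ≈ 0.0728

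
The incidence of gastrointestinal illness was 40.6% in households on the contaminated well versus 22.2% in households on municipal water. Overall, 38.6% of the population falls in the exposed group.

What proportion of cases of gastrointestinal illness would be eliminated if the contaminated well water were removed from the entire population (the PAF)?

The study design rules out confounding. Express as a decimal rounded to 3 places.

PAF ≈ 0.242

p₁ = 0.406, p₀ = 0.222.
Overall risk P(Y=1) = π·p₁ + (1−π)·p₀ = 0.386×0.406 + 0.614×0.222 = 0.29302.
Under exogeneity, PAF = [P(Y=1) − p₀] / P(Y=1).
PAF = (0.29302 − 0.222) / 0.29302 ≈ 0.2424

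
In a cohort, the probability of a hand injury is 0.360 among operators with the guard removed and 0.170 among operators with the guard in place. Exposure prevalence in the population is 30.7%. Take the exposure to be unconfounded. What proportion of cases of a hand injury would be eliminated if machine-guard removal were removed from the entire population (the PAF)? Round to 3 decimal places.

Let p₁ = 0.36, p₀ = 0.17.
Overall risk P(Y=1) = π·p₁ + (1−π)·p₀ = 0.307×0.36 + 0.693×0.17 = 0.22833.
Under exogeneity, PAF = [P(Y=1) − p₀] / P(Y=1).
PAF = (0.22833 − 0.17) / 0.22833 ≈ 0.2555

PAF ≈ 0.255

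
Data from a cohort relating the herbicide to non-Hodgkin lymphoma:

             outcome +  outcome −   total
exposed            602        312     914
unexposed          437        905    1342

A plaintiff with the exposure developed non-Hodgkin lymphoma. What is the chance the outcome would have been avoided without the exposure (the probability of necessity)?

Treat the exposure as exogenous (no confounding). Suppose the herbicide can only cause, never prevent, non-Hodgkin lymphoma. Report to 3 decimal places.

PN ≈ 0.506

p₁ = P(outcome | exposed) = 602/914 = 0.65864
p₀ = P(outcome | unexposed) = 437/1342 = 0.32563
Under exogeneity and monotonicity, PN = (p₁ − p₀) / p₁.
PN = (0.65864 − 0.32563) / 0.65864 = 0.33301 / 0.65864 ≈ 0.5056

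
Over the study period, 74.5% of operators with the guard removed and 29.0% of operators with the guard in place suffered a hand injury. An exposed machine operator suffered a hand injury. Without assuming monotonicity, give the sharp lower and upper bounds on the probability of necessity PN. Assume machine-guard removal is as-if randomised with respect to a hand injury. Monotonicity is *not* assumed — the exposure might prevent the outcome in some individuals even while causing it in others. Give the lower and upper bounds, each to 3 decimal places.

0.611 ≤ PN ≤ 0.953

p₁ = 0.745, p₀ = 0.29.
Under exogeneity alone the bounds on PN are max{0,(p₁−p₀)/p₁} ≤ PN ≤ min{1,(1−p₀)/p₁}.
  lower = (p₁ − p₀)/p₁ = 0.455 / 0.745 ≈ 0.6107
  upper = min{1, (1 − p₀)/p₁} = 0.71 / 0.745 ≈ 0.9530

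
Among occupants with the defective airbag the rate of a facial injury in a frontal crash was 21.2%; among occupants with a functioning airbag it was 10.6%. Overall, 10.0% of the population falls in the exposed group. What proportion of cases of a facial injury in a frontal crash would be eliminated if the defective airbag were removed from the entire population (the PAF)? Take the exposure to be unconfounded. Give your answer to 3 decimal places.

p₁ = 0.212, p₀ = 0.106.
Overall risk P(Y=1) = π·p₁ + (1−π)·p₀ = 0.1×0.212 + 0.9×0.106 = 0.1166.
Under exogeneity, PAF = [P(Y=1) − p₀] / P(Y=1).
PAF = (0.1166 − 0.106) / 0.1166 ≈ 0.0909

PAF ≈ 0.091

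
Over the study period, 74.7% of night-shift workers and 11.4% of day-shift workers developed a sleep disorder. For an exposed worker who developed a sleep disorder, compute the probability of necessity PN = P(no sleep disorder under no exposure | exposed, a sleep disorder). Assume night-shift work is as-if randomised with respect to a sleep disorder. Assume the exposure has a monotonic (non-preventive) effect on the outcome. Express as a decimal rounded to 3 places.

p₁ = 0.747, p₀ = 0.114.
Under exogeneity and monotonicity, PN = (p₁ − p₀) / p₁.
PN = (0.747 − 0.114) / 0.747 = 0.633 / 0.747 ≈ 0.8474

PN ≈ 0.847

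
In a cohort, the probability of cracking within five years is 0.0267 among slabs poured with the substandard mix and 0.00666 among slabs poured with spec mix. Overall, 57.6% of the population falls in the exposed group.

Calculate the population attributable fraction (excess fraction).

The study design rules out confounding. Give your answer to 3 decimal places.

PAF ≈ 0.634

Let p₁ = 0.0267, p₀ = 0.00666.
Overall risk P(Y=1) = π·p₁ + (1−π)·p₀ = 0.576×0.0267 + 0.424×0.00666 = 0.018203.
Under exogeneity, PAF = [P(Y=1) − p₀] / P(Y=1).
PAF = (0.018203 − 0.00666) / 0.018203 ≈ 0.6341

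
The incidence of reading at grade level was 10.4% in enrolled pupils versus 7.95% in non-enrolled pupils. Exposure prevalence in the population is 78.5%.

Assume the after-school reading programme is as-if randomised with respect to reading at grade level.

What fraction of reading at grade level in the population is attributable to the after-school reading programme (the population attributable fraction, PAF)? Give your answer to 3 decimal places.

PAF ≈ 0.195

p₁ = 0.104, p₀ = 0.0795.
Overall risk P(Y=1) = π·p₁ + (1−π)·p₀ = 0.785×0.104 + 0.215×0.0795 = 0.098733.
Under exogeneity, PAF = [P(Y=1) − p₀] / P(Y=1).
PAF = (0.098733 − 0.0795) / 0.098733 ≈ 0.1948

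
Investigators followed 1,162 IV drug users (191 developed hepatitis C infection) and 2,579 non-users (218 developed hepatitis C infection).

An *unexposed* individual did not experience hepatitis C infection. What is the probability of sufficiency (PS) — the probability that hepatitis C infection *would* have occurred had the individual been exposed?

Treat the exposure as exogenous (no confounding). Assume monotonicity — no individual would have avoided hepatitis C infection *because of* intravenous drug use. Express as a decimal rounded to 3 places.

p₁ = P(outcome | exposed) = 191/1162 = 0.16437
p₀ = P(outcome | unexposed) = 218/2579 = 0.084529
Under exogeneity and monotonicity, PS = (p₁ − p₀) / (1 − p₀).
PS = (0.16437 − 0.084529) / (1 − 0.084529) = 0.079843 / 0.91547 ≈ 0.0872

PS ≈ 0.087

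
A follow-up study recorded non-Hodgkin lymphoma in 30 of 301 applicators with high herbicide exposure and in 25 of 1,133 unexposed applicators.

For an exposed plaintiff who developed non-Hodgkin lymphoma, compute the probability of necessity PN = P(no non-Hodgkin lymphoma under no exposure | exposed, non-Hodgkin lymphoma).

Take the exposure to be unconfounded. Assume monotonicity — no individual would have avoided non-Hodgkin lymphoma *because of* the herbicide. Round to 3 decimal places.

p₁ = P(outcome | exposed) = 30/301 = 0.099668
p₀ = P(outcome | unexposed) = 25/1133 = 0.022065
Under exogeneity and monotonicity, PN = (p₁ − p₀) / p₁.
PN = (0.099668 − 0.022065) / 0.099668 = 0.077602 / 0.099668 ≈ 0.7786

PN ≈ 0.779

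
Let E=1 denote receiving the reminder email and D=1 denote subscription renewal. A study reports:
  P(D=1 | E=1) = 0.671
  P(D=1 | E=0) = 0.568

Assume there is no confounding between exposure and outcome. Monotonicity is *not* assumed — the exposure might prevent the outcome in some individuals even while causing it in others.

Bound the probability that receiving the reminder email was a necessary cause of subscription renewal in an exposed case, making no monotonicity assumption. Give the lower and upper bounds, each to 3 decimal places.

0.154 ≤ PN ≤ 0.644

Let p₁ = 0.671, p₀ = 0.568.
Under exogeneity alone the bounds on PN are max{0,(p₁−p₀)/p₁} ≤ PN ≤ min{1,(1−p₀)/p₁}.
  lower = (p₁ − p₀)/p₁ = 0.103 / 0.671 ≈ 0.1535
  upper = min{1, (1 − p₀)/p₁} = 0.432 / 0.671 ≈ 0.6438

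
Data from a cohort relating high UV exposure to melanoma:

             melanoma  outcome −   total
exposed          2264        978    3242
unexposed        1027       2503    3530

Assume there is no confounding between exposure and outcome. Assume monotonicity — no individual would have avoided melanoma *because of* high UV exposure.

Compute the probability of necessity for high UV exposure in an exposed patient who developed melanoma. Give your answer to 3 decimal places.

PN ≈ 0.583

p₁ = P(outcome | exposed) = 2264/3242 = 0.69833
p₀ = P(outcome | unexposed) = 1027/3530 = 0.29093
Under exogeneity and monotonicity, PN = (p₁ − p₀)/p₁.
PN = (0.69833 − 0.29093) / 0.69833 ≈ 0.5834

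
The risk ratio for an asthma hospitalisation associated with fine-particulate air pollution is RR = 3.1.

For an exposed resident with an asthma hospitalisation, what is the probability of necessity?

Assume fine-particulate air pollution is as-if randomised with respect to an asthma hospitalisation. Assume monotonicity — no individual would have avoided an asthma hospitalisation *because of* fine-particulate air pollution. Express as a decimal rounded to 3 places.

Under exogeneity and monotonicity, PN = (RR − 1) / RR = 1 − 1/RR.
PN = (3.1 − 1) / 3.1 = 2.1 / 3.1 ≈ 0.6774

PN ≈ 0.677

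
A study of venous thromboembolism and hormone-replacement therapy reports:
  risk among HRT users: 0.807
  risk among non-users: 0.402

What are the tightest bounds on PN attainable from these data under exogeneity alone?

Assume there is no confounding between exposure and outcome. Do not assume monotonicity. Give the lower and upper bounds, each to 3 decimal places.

Let p₁ = 0.807, p₀ = 0.402.
Under exogeneity alone the bounds on PN are max{0,(p₁−p₀)/p₁} ≤ PN ≤ min{1,(1−p₀)/p₁}.
  lower = (p₁ − p₀)/p₁ = 0.405 / 0.807 ≈ 0.5019
  upper = min{1, (1 − p₀)/p₁} = 0.598 / 0.807 ≈ 0.7410

0.502 ≤ PN ≤ 0.741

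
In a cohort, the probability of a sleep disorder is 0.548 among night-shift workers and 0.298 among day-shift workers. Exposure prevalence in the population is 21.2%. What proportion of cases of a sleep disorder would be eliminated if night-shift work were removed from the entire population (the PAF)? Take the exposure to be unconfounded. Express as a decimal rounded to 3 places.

Let p₁ = 0.548, p₀ = 0.298.
Overall risk P(Y=1) = π·p₁ + (1−π)·p₀ = 0.212×0.548 + 0.788×0.298 = 0.351.
Under exogeneity, PAF = [P(Y=1) − p₀] / P(Y=1).
PAF = (0.351 − 0.298) / 0.351 ≈ 0.1510

PAF ≈ 0.151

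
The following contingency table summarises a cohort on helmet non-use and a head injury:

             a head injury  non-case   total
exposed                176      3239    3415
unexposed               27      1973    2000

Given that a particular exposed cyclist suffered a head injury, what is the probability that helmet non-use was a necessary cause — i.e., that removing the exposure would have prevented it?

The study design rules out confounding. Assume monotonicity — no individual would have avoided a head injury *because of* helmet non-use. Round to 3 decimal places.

p₁ = P(outcome | exposed) = 176/3415 = 0.051537
p₀ = P(outcome | unexposed) = 27/2000 = 0.0135
Under exogeneity and monotonicity, PN = (p₁ − p₀) / p₁.
PN = (0.051537 − 0.0135) / 0.051537 = 0.038037 / 0.051537 ≈ 0.7381

PN ≈ 0.738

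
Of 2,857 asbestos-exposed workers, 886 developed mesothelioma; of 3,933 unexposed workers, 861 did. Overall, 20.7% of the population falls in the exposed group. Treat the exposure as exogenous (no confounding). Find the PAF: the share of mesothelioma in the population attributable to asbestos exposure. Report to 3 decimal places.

p₁ = P(outcome | exposed) = 886/2857 = 0.31012
p₀ = P(outcome | unexposed) = 861/3933 = 0.21892
Overall risk P(Y=1) = π·p₁ + (1−π)·p₀ = 0.207×0.31012 + 0.793×0.21892 = 0.23779.
Under exogeneity, PAF = [P(Y=1) − p₀] / P(Y=1).
PAF = (0.23779 − 0.21892) / 0.23779 ≈ 0.0794

PAF ≈ 0.079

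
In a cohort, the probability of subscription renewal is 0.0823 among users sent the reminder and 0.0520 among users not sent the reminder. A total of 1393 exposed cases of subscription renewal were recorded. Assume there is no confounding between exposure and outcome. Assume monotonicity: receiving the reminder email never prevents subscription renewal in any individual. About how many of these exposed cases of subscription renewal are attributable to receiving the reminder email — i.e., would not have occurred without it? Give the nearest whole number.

about 513 cases

Let p₁ = 0.0823, p₀ = 0.052.
PN = (p₁ − p₀)/p₁ = (0.0823 − 0.052) / 0.0823 ≈ 0.36817.
Attributable cases ≈ PN × (exposed cases) = 0.36817 × 1393 ≈ 512.85.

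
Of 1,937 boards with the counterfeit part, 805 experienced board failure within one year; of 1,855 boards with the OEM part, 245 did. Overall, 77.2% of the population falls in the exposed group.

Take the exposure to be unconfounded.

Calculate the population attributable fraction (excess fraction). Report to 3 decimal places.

PAF ≈ 0.624

p₁ = P(outcome | exposed) = 805/1937 = 0.41559
p₀ = P(outcome | unexposed) = 245/1855 = 0.13208
Overall risk P(Y=1) = π·p₁ + (1−π)·p₀ = 0.772×0.41559 + 0.228×0.13208 = 0.35095.
Under exogeneity, PAF = [P(Y=1) − p₀] / P(Y=1).
PAF = (0.35095 − 0.13208) / 0.35095 ≈ 0.6237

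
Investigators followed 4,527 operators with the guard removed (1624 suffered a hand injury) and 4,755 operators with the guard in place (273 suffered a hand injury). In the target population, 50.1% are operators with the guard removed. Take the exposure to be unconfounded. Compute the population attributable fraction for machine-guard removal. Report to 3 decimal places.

p₁ = P(outcome | exposed) = 1624/4527 = 0.35874
p₀ = P(outcome | unexposed) = 273/4755 = 0.057413
Overall risk P(Y=1) = π·p₁ + (1−π)·p₀ = 0.501×0.35874 + 0.499×0.057413 = 0.20838.
Under exogeneity, PAF = [P(Y=1) − p₀] / P(Y=1).
PAF = (0.20838 − 0.057413) / 0.20838 ≈ 0.7245

PAF ≈ 0.724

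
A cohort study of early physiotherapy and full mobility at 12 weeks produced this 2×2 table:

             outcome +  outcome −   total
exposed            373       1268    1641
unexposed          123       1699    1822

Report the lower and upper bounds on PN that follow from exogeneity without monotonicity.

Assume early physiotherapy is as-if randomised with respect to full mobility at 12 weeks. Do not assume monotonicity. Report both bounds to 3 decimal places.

0.703 ≤ PN ≤ 1.000

p₁ = P(outcome | exposed) = 373/1641 = 0.2273
p₀ = P(outcome | unexposed) = 123/1822 = 0.067508
Under exogeneity alone the bounds on PN are max{0,(p₁−p₀)/p₁} ≤ PN ≤ min{1,(1−p₀)/p₁}.
  lower = (p₁ − p₀)/p₁ = 0.15979 / 0.2273 ≈ 0.7030
  upper = min{1, (1 − p₀)/p₁} = 0.93249 / 0.2273 ≈ 4.1025 → capped at 1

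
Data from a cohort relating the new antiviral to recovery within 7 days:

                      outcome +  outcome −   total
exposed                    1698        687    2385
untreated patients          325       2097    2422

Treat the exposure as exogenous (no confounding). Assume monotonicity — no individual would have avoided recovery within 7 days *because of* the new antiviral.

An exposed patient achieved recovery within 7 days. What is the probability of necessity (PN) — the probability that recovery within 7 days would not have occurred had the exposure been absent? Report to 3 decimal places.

p₁ = P(outcome | exposed) = 1698/2385 = 0.71195
p₀ = P(outcome | unexposed) = 325/2422 = 0.13419
Under exogeneity and monotonicity, PN = (p₁ − p₀)/p₁.
PN = (0.71195 − 0.13419) / 0.71195 ≈ 0.8115

PN ≈ 0.812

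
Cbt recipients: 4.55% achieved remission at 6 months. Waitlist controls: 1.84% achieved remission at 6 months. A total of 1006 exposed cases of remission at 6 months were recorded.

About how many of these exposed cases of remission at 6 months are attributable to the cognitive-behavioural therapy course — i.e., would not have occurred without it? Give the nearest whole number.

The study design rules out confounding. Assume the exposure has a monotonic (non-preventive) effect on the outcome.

about 599 cases

p₁ = 0.0455, p₀ = 0.0184.
PN = (p₁ − p₀)/p₁ = (0.0455 − 0.0184) / 0.0455 ≈ 0.59560.
Attributable cases ≈ PN × (exposed cases) = 0.59560 × 1006 ≈ 599.18.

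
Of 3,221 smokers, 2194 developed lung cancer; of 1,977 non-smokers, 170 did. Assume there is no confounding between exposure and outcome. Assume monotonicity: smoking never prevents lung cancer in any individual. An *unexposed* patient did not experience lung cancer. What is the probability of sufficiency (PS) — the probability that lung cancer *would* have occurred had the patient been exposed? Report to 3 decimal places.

p₁ = P(outcome | exposed) = 2194/3221 = 0.68115
p₀ = P(outcome | unexposed) = 170/1977 = 0.085989
Under exogeneity and monotonicity, PS = (p₁ − p₀) / (1 − p₀).
PS = (0.68115 − 0.085989) / (1 − 0.085989) = 0.59517 / 0.91401 ≈ 0.6512

PS ≈ 0.651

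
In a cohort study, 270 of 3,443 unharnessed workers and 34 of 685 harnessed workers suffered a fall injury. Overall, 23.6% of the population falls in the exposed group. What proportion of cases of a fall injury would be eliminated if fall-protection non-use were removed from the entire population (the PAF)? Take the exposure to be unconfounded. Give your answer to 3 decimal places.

p₁ = P(outcome | exposed) = 270/3443 = 0.07842
p₀ = P(outcome | unexposed) = 34/685 = 0.049635
Overall risk P(Y=1) = π·p₁ + (1−π)·p₀ = 0.236×0.07842 + 0.764×0.049635 = 0.056428.
Under exogeneity, PAF = [P(Y=1) − p₀] / P(Y=1).
PAF = (0.056428 − 0.049635) / 0.056428 ≈ 0.1204

PAF ≈ 0.120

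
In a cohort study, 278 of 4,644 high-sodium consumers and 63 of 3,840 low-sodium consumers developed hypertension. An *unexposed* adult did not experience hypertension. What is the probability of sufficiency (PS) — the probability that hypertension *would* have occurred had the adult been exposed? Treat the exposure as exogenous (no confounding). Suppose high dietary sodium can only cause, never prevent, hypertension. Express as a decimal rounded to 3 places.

PS ≈ 0.044

p₁ = P(outcome | exposed) = 278/4644 = 0.059862
p₀ = P(outcome | unexposed) = 63/3840 = 0.016406
Under exogeneity and monotonicity, PS = (p₁ − p₀) / (1 − p₀).
PS = (0.059862 − 0.016406) / (1 − 0.016406) = 0.043456 / 0.98359 ≈ 0.0442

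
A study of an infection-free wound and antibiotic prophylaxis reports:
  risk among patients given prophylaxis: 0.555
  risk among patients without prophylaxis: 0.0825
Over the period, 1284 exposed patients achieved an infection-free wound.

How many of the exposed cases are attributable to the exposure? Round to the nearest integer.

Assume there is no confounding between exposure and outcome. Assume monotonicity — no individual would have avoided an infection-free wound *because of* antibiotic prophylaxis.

Let p₁ = 0.555, p₀ = 0.0825.
PN = (p₁ − p₀)/p₁ = (0.555 − 0.0825) / 0.555 ≈ 0.85135.
Attributable cases ≈ PN × (exposed cases) = 0.85135 × 1284 ≈ 1093.14.

about 1093 cases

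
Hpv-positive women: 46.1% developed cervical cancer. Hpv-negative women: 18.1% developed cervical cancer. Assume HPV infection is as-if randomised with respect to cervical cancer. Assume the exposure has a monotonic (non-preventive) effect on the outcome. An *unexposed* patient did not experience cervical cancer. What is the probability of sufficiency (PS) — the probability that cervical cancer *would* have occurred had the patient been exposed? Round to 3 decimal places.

p₁ = 0.461, p₀ = 0.181.
Under exogeneity and monotonicity, PS = (p₁ − p₀) / (1 − p₀).
PS = (0.461 − 0.181) / (1 − 0.181) = 0.28 / 0.819 ≈ 0.3419

PS ≈ 0.342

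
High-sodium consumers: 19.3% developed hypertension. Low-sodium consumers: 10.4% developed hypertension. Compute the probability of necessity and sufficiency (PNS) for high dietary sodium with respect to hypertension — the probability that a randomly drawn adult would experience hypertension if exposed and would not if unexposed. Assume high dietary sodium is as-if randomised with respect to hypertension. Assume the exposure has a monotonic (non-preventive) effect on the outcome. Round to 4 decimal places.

p₁ = 0.193, p₀ = 0.104.
Under exogeneity and monotonicity, PNS = p₁ − p₀.
PNS = 0.193 − 0.104 = 0.089

PNS ≈ 0.0890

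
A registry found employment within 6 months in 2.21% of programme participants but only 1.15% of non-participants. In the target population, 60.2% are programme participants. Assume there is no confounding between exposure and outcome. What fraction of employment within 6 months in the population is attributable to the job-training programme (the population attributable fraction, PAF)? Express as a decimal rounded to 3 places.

p₁ = 0.0221, p₀ = 0.0115.
Overall risk P(Y=1) = π·p₁ + (1−π)·p₀ = 0.602×0.0221 + 0.398×0.0115 = 0.017881.
Under exogeneity, PAF = [P(Y=1) − p₀] / P(Y=1).
PAF = (0.017881 − 0.0115) / 0.017881 ≈ 0.3569

PAF ≈ 0.357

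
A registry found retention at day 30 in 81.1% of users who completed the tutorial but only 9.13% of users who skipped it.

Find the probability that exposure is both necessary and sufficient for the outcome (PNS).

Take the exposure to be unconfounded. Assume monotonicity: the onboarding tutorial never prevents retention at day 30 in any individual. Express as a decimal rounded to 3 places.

p₁ = 0.811, p₀ = 0.0913.
Under exogeneity and monotonicity, PNS = p₁ − p₀.
PNS = 0.811 − 0.0913 = 0.7197

PNS ≈ 0.720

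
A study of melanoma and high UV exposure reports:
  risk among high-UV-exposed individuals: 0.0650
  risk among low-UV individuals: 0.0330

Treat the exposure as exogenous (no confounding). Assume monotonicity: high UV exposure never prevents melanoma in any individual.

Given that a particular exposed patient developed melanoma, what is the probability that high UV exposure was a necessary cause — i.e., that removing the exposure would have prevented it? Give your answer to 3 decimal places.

Let p₁ = 0.065, p₀ = 0.033.
Under exogeneity and monotonicity, PN = (p₁ − p₀) / p₁.
PN = (0.065 − 0.033) / 0.065 = 0.032 / 0.065 ≈ 0.4923

PN ≈ 0.492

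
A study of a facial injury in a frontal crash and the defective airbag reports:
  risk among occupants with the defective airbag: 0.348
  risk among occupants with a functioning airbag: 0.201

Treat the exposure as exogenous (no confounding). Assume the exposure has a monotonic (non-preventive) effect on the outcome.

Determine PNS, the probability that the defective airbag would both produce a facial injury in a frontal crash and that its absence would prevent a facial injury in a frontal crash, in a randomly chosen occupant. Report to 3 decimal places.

PNS ≈ 0.147

Let p₁ = 0.348, p₀ = 0.201.
Under exogeneity and monotonicity, PNS = p₁ − p₀.
PNS = 0.348 − 0.201 = 0.147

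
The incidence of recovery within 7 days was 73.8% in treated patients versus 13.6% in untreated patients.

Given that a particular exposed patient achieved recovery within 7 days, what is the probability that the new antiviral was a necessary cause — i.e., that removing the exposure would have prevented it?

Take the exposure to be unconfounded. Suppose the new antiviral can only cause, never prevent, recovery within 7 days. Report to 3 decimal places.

p₁ = 0.738, p₀ = 0.136.
Under exogeneity and monotonicity, PN = (p₁ − p₀) / p₁.
PN = (0.738 − 0.136) / 0.738 = 0.602 / 0.738 ≈ 0.8157

PN ≈ 0.816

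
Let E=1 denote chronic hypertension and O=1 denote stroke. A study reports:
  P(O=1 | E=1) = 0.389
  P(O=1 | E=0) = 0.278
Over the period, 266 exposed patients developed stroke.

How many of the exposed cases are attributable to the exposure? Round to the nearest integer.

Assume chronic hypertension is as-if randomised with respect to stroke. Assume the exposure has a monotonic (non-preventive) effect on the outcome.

about 76 cases

Let p₁ = 0.389, p₀ = 0.278.
PN = (p₁ − p₀)/p₁ = (0.389 − 0.278) / 0.389 ≈ 0.28535.
Attributable cases ≈ PN × (exposed cases) = 0.28535 × 266 ≈ 75.90.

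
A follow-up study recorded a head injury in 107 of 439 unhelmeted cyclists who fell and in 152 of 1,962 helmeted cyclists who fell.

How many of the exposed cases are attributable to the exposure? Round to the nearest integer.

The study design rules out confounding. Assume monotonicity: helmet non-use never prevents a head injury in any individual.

p₁ = P(outcome | exposed) = 107/439 = 0.24374
p₀ = P(outcome | unexposed) = 152/1962 = 0.077472
PN = (p₁ − p₀)/p₁ = (0.24374 − 0.077472) / 0.24374 ≈ 0.68215.
Attributable cases ≈ PN × (exposed cases) = 0.68215 × 107 ≈ 72.99.

about 73 cases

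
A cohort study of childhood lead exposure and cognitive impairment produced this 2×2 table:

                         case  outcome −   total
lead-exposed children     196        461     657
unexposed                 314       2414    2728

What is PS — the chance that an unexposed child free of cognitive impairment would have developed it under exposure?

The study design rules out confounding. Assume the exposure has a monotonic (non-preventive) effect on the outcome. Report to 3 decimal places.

PS ≈ 0.207

p₁ = P(outcome | exposed) = 196/657 = 0.29833
p₀ = P(outcome | unexposed) = 314/2728 = 0.1151
Under exogeneity and monotonicity, PS = (p₁ − p₀)/(1 − p₀).
PS = (0.29833 − 0.1151) / 0.8849 ≈ 0.2071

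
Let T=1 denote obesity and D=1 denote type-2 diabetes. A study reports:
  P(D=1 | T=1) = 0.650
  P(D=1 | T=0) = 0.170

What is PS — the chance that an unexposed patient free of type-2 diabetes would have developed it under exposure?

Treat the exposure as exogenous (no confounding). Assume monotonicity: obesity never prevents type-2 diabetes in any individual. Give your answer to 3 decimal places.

Let p₁ = 0.65, p₀ = 0.17.
Under exogeneity and monotonicity, PS = (p₁ − p₀) / (1 − p₀).
PS = (0.65 − 0.17) / (1 − 0.17) = 0.48 / 0.83 ≈ 0.5783

PS ≈ 0.578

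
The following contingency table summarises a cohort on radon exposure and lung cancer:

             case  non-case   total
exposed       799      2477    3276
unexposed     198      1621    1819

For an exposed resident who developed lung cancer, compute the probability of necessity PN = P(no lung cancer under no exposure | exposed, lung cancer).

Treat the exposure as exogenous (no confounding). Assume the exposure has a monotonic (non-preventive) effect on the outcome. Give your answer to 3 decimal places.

PN ≈ 0.554

p₁ = P(outcome | exposed) = 799/3276 = 0.24389
p₀ = P(outcome | unexposed) = 198/1819 = 0.10885
Under exogeneity and monotonicity, PN = (p₁ − p₀) / p₁.
PN = (0.24389 − 0.10885) / 0.24389 = 0.13504 / 0.24389 ≈ 0.5537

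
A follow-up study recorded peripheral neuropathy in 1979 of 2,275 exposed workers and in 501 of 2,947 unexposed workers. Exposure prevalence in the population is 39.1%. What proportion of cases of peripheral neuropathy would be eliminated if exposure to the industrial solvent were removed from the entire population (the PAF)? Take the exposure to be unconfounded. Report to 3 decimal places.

PAF ≈ 0.617

p₁ = P(outcome | exposed) = 1979/2275 = 0.86989
p₀ = P(outcome | unexposed) = 501/2947 = 0.17
Overall risk P(Y=1) = π·p₁ + (1−π)·p₀ = 0.391×0.86989 + 0.609×0.17 = 0.44366.
Under exogeneity, PAF = [P(Y=1) − p₀] / P(Y=1).
PAF = (0.44366 − 0.17) / 0.44366 ≈ 0.6168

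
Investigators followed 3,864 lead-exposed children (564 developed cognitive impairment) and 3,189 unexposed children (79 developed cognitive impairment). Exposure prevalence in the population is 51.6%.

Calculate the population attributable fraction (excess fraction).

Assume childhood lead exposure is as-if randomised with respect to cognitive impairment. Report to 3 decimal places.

p₁ = P(outcome | exposed) = 564/3864 = 0.14596
p₀ = P(outcome | unexposed) = 79/3189 = 0.024773
Overall risk P(Y=1) = π·p₁ + (1−π)·p₀ = 0.516×0.14596 + 0.484×0.024773 = 0.087307.
Under exogeneity, PAF = [P(Y=1) − p₀] / P(Y=1).
PAF = (0.087307 − 0.024773) / 0.087307 ≈ 0.7163

PAF ≈ 0.716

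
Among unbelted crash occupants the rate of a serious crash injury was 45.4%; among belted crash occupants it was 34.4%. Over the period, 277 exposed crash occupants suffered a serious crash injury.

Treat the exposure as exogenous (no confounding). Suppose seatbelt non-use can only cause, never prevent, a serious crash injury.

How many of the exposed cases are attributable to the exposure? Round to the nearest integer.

p₁ = 0.454, p₀ = 0.344.
PN = (p₁ − p₀)/p₁ = (0.454 − 0.344) / 0.454 ≈ 0.24229.
Attributable cases ≈ PN × (exposed cases) = 0.24229 × 277 ≈ 67.11.

about 67 cases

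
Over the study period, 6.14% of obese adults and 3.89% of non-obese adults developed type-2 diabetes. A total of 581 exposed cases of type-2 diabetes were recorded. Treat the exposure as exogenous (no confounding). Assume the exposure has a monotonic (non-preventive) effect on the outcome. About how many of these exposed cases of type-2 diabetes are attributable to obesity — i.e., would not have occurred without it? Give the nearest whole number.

p₁ = 0.0614, p₀ = 0.0389.
PN = (p₁ − p₀)/p₁ = (0.0614 − 0.0389) / 0.0614 ≈ 0.36645.
Attributable cases ≈ PN × (exposed cases) = 0.36645 × 581 ≈ 212.91.

about 213 cases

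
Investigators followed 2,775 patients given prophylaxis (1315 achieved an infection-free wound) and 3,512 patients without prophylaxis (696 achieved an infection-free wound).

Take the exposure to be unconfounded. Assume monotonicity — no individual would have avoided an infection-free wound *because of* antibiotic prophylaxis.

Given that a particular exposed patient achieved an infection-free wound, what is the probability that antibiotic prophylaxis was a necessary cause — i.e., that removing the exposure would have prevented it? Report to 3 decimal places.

p₁ = P(outcome | exposed) = 1315/2775 = 0.47387
p₀ = P(outcome | unexposed) = 696/3512 = 0.19818
Under exogeneity and monotonicity, PN = (p₁ − p₀) / p₁.
PN = (0.47387 − 0.19818) / 0.47387 = 0.2757 / 0.47387 ≈ 0.5818

PN ≈ 0.582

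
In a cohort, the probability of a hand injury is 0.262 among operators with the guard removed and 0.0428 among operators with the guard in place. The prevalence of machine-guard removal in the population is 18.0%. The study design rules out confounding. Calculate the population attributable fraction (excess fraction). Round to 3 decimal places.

Let p₁ = 0.262, p₀ = 0.0428.
Overall risk P(Y=1) = π·p₁ + (1−π)·p₀ = 0.18×0.262 + 0.82×0.0428 = 0.082256.
Under exogeneity, PAF = [P(Y=1) − p₀] / P(Y=1).
PAF = (0.082256 − 0.0428) / 0.082256 ≈ 0.4797

PAF ≈ 0.480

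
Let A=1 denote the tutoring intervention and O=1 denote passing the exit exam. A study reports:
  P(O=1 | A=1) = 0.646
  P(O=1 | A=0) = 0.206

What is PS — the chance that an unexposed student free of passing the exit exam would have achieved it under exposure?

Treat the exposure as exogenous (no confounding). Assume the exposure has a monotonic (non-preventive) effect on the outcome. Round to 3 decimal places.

PS ≈ 0.554

Let p₁ = 0.646, p₀ = 0.206.
Under exogeneity and monotonicity, PS = (p₁ − p₀) / (1 − p₀).
PS = (0.646 − 0.206) / (1 − 0.206) = 0.44 / 0.794 ≈ 0.5542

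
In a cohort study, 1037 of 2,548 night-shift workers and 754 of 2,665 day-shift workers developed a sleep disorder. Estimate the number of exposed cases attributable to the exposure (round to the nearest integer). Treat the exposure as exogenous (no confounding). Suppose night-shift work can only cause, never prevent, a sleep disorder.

about 316 cases

p₁ = P(outcome | exposed) = 1037/2548 = 0.40699
p₀ = P(outcome | unexposed) = 754/2665 = 0.28293
PN = (p₁ − p₀)/p₁ = (0.40699 − 0.28293) / 0.40699 ≈ 0.30482.
Attributable cases ≈ PN × (exposed cases) = 0.30482 × 1037 ≈ 316.10.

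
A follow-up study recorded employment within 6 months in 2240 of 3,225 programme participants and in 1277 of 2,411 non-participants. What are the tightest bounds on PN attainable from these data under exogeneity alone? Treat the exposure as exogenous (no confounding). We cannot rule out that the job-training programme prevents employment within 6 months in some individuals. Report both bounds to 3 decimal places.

p₁ = P(outcome | exposed) = 2240/3225 = 0.69457
p₀ = P(outcome | unexposed) = 1277/2411 = 0.52966
Under exogeneity alone the bounds on PN are max{0,(p₁−p₀)/p₁} ≤ PN ≤ min{1,(1−p₀)/p₁}.
  lower = (p₁ − p₀)/p₁ = 0.16492 / 0.69457 ≈ 0.2374
  upper = min{1, (1 − p₀)/p₁} = 0.47034 / 0.69457 ≈ 0.6772

0.237 ≤ PN ≤ 0.677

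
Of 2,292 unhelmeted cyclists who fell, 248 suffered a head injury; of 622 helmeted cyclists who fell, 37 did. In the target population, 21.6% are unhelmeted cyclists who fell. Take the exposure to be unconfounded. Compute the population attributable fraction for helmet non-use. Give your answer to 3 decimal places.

PAF ≈ 0.150

p₁ = P(outcome | exposed) = 248/2292 = 0.1082
p₀ = P(outcome | unexposed) = 37/622 = 0.059486
Overall risk P(Y=1) = π·p₁ + (1−π)·p₀ = 0.216×0.1082 + 0.784×0.059486 = 0.070008.
Under exogeneity, PAF = [P(Y=1) − p₀] / P(Y=1).
PAF = (0.070008 − 0.059486) / 0.070008 ≈ 0.1503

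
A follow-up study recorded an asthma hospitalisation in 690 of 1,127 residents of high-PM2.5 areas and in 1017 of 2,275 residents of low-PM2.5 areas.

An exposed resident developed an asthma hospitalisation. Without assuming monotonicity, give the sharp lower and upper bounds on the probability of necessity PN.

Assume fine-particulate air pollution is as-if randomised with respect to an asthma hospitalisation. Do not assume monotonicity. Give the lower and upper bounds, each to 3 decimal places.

p₁ = P(outcome | exposed) = 690/1127 = 0.61224
p₀ = P(outcome | unexposed) = 1017/2275 = 0.44703
Under exogeneity alone the bounds on PN are max{0,(p₁−p₀)/p₁} ≤ PN ≤ min{1,(1−p₀)/p₁}.
  lower = (p₁ − p₀)/p₁ = 0.16521 / 0.61224 ≈ 0.2698
  upper = min{1, (1 − p₀)/p₁} = 0.55297 / 0.61224 ≈ 0.9032

0.270 ≤ PN ≤ 0.903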